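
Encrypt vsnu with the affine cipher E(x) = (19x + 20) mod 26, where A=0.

dyhk

v(21): 19·21+20=419≡3 → d
s(18): 19·18+20=362≡24 → y
n(13): 19·13+20=267≡7 → h
u(20): 19·20+20=400≡10 → k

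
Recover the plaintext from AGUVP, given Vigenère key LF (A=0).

PBJQE

Repeat the key across the ciphertext: LFLFL
A(0)−L(11): -11≡15 → P
G(6)−F(5): 1 → B
U(20)−L(11): 9 → J
V(21)−F(5): 16 → Q
P(15)−L(11): 4 → E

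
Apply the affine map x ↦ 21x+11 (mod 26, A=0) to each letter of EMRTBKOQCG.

E(4): 21·4+11=95≡17 → R
M(12): 21·12+11=263≡3 → D
R(17): 21·17+11=368≡4 → E
T(19): 21·19+11=410≡20 → U
B(1): 21·1+11=32≡6 → G
K(10): 21·10+11=221≡13 → N
O(14): 21·14+11=305≡19 → T
Q(16): 21·16+11=347≡9 → J
C(2): 21·2+11=53≡1 → B
G(6): 21·6+11=137≡7 → H

RDEUGNTJBH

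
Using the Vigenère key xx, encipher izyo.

fwvl

Repeat the key across the message: xxxx
i(8)+x(23): 31≡5 → f
z(25)+x(23): 48≡22 → w
y(24)+x(23): 47≡21 → v
o(14)+x(23): 37≡11 → l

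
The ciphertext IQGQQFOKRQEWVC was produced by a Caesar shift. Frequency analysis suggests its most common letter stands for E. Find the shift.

12

The most frequent ciphertext letter is Q (appears 4 times).
Q is position 16; E is position 4.
Shift = 12.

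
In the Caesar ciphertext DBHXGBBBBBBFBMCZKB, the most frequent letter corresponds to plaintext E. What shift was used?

23

The most frequent ciphertext letter is B (appears 9 times).
B is position 1; E is position 4.
Shift = -3≡23.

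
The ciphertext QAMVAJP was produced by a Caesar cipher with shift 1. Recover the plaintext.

Q(16): 16−1=15 → P
A(0): 0−1=-1≡25 → Z
M(12): 12−1=11 → L
V(21): 21−1=20 → U
A(0): 0−1=-1≡25 → Z
J(9): 9−1=8 → I
P(15): 15−1=14 → O

PZLUZIO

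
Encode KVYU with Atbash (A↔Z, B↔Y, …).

PEBF

K(10) → P(15)
V(21) → E(4)
Y(24) → B(1)
U(20) → F(5)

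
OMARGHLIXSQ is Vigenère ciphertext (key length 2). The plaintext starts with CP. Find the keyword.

MX

Subtract each crib letter from the matching ciphertext letter (mod 26):
O(14)−C(2)=12 → M
M(12)−P(15)=-3≡23 → X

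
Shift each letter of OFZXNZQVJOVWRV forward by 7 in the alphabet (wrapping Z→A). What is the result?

VMGEUGXCQVCDYC

O(14): 14+7=21 → V
F(5): 5+7=12 → M
Z(25): 25+7=32≡6 → G
X(23): 23+7=30≡4 → E
N(13): 13+7=20 → U
Z(25): 25+7=32≡6 → G
Q(16): 16+7=23 → X
V(21): 21+7=28≡2 → C
J(9): 9+7=16 → Q
O(14): 14+7=21 → V
V(21): 21+7=28≡2 → C
W(22): 22+7=29≡3 → D
R(17): 17+7=24 → Y
V(21): 21+7=28≡2 → C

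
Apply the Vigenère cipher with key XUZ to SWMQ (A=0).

PQLN

Repeat the key across the message: XUZX
S(18)+X(23): 41≡15 → P
W(22)+U(20): 42≡16 → Q
M(12)+Z(25): 37≡11 → L
Q(16)+X(23): 39≡13 → N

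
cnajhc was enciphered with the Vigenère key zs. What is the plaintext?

dvbrik

Repeat the key across the ciphertext: zszszs
c(2)−z(25): -23≡3 → d
n(13)−s(18): -5≡21 → v
a(0)−z(25): -25≡1 → b
j(9)−s(18): -9≡17 → r
h(7)−z(25): -18≡8 → i
c(2)−s(18): -16≡10 → k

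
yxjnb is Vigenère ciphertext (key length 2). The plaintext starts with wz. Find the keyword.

cy

Subtract each crib letter from the matching ciphertext letter (mod 26):
y(24)−w(22)=2 → c
x(23)−z(25)=-2≡24 → y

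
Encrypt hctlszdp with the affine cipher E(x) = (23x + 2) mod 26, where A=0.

h(7): 23·7+2=163≡7 → h
c(2): 23·2+2=48≡22 → w
t(19): 23·19+2=439≡23 → x
l(11): 23·11+2=255≡21 → v
s(18): 23·18+2=416≡0 → a
z(25): 23·25+2=577≡5 → f
d(3): 23·3+2=71≡19 → t
p(15): 23·15+2=347≡9 → j

hwxvaftj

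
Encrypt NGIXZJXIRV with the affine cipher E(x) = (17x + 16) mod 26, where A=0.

DOWRZNRWTJ

N(13): 17·13+16=237≡3 → D
G(6): 17·6+16=118≡14 → O
I(8): 17·8+16=152≡22 → W
X(23): 17·23+16=407≡17 → R
Z(25): 17·25+16=441≡25 → Z
J(9): 17·9+16=169≡13 → N
X(23): 17·23+16=407≡17 → R
I(8): 17·8+16=152≡22 → W
R(17): 17·17+16=305≡19 → T
V(21): 17·21+16=373≡9 → J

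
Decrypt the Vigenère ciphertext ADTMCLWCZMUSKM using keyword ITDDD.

Repeat the key across the ciphertext: ITDDDITDDDITDD
A(0)−I(8): -8≡18 → S
D(3)−T(19): -16≡10 → K
T(19)−D(3): 16 → Q
M(12)−D(3): 9 → J
C(2)−D(3): -1≡25 → Z
L(11)−I(8): 3 → D
W(22)−T(19): 3 → D
C(2)−D(3): -1≡25 → Z
Z(25)−D(3): 22 → W
M(12)−D(3): 9 → J
U(20)−I(8): 12 → M
S(18)−T(19): -1≡25 → Z
K(10)−D(3): 7 → H
M(12)−D(3): 9 → J

SKQJZDDZWJMZHJ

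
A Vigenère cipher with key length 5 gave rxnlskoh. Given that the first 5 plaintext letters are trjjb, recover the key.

Subtract each crib letter from the matching ciphertext letter (mod 26):
r(17)−t(19)=-2≡24 → y
x(23)−r(17)=6 → g
n(13)−j(9)=4 → e
l(11)−j(9)=2 → c
s(18)−b(1)=17 → r

ygecr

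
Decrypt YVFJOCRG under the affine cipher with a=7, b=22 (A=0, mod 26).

ELFNKMDU

The inverse of 7 mod 26 is 15, since 7·15=105≡1. Apply D(y)=15·(y−22) mod 26:
Y(24): 15·(24−22)=30≡4 → E
V(21): 15·(21−22)=-15≡11 → L
F(5): 15·(5−22)=-255≡5 → F
J(9): 15·(9−22)=-195≡13 → N
O(14): 15·(14−22)=-120≡10 → K
C(2): 15·(2−22)=-300≡12 → M
R(17): 15·(17−22)=-75≡3 → D
G(6): 15·(6−22)=-240≡20 → U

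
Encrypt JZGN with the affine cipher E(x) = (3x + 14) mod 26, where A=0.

J(9): 3·9+14=41≡15 → P
Z(25): 3·25+14=89≡11 → L
G(6): 3·6+14=32≡6 → G
N(13): 3·13+14=53≡1 → B

PLGB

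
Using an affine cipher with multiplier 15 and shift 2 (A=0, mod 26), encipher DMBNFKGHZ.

D(3): 15·3+2=47≡21 → V
M(12): 15·12+2=182≡0 → A
B(1): 15·1+2=17 → R
N(13): 15·13+2=197≡15 → P
F(5): 15·5+2=77≡25 → Z
K(10): 15·10+2=152≡22 → W
G(6): 15·6+2=92≡14 → O
H(7): 15·7+2=107≡3 → D
Z(25): 15·25+2=377≡13 → N

VARPZWODN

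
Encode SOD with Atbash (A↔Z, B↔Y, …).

HLW

S(18) → H(7)
O(14) → L(11)
D(3) → W(22)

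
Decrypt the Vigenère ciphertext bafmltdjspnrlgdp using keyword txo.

Repeat the key across the ciphertext: txotxotxotxotxot
b(1)−t(19): -18≡8 → i
a(0)−x(23): -23≡3 → d
f(5)−o(14): -9≡17 → r
m(12)−t(19): -7≡19 → t
l(11)−x(23): -12≡14 → o
t(19)−o(14): 5 → f
d(3)−t(19): -16≡10 → k
j(9)−x(23): -14≡12 → m
s(18)−o(14): 4 → e
p(15)−t(19): -4≡22 → w
n(13)−x(23): -10≡16 → q
r(17)−o(14): 3 → d
l(11)−t(19): -8≡18 → s
g(6)−x(23): -17≡9 → j
d(3)−o(14): -11≡15 → p
p(15)−t(19): -4≡22 → w

idrtofkmewqdsjpw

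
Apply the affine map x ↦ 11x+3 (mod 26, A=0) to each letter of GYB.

RHO

G(6): 11·6+3=69≡17 → R
Y(24): 11·24+3=267≡7 → H
B(1): 11·1+3=14 → O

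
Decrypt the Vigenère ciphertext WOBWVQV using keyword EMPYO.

SCMYHMJ

Repeat the key across the ciphertext: EMPYOEM
W(22)−E(4): 18 → S
O(14)−M(12): 2 → C
B(1)−P(15): -14≡12 → M
W(22)−Y(24): -2≡24 → Y
V(21)−O(14): 7 → H
Q(16)−E(4): 12 → M
V(21)−M(12): 9 → J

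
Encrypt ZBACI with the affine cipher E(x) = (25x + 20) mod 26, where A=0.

Z(25): 25·25+20=645≡21 → V
B(1): 25·1+20=45≡19 → T
A(0): 25·0+20=20 → U
C(2): 25·2+20=70≡18 → S
I(8): 25·8+20=220≡12 → M

VTUSM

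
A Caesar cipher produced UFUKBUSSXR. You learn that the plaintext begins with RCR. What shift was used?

From the crib: U(20)−R(17)=3, so the shift is 3.

3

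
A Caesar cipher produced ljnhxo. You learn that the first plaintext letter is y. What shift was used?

13

From the crib: l(11)−y(24)=-13≡13, so the shift is 13.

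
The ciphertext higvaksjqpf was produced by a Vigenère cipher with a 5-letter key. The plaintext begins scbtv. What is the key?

Subtract each crib letter from the matching ciphertext letter (mod 26):
h(7)−s(18)=-11≡15 → p
i(8)−c(2)=6 → g
g(6)−b(1)=5 → f
v(21)−t(19)=2 → c
a(0)−v(21)=-21≡5 → f

pgfcf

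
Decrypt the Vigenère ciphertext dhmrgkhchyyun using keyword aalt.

dhbygkwjhynbn

Repeat the key across the ciphertext: aaltaaltaalta
d(3)−a(0): 3 → d
h(7)−a(0): 7 → h
m(12)−l(11): 1 → b
r(17)−t(19): -2≡24 → y
g(6)−a(0): 6 → g
k(10)−a(0): 10 → k
h(7)−l(11): -4≡22 → w
c(2)−t(19): -17≡9 → j
h(7)−a(0): 7 → h
y(24)−a(0): 24 → y
y(24)−l(11): 13 → n
u(20)−t(19): 1 → b
n(13)−a(0): 13 → n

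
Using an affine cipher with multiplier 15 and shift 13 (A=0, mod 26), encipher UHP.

BOE

U(20): 15·20+13=313≡1 → B
H(7): 15·7+13=118≡14 → O
P(15): 15·15+13=238≡4 → E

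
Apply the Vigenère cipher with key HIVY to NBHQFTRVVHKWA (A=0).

Repeat the key across the message: HIVYHIVYHIVYH
N(13)+H(7): 20 → U
B(1)+I(8): 9 → J
H(7)+V(21): 28≡2 → C
Q(16)+Y(24): 40≡14 → O
F(5)+H(7): 12 → M
T(19)+I(8): 27≡1 → B
R(17)+V(21): 38≡12 → M
V(21)+Y(24): 45≡19 → T
V(21)+H(7): 28≡2 → C
H(7)+I(8): 15 → P
K(10)+V(21): 31≡5 → F
W(22)+Y(24): 46≡20 → U
A(0)+H(7): 7 → H

UJCOMBMTCPFUH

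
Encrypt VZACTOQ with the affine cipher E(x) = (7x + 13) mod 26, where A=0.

EGNBQHV

V(21): 7·21+13=160≡4 → E
Z(25): 7·25+13=188≡6 → G
A(0): 7·0+13=13 → N
C(2): 7·2+13=27≡1 → B
T(19): 7·19+13=146≡16 → Q
O(14): 7·14+13=111≡7 → H
Q(16): 7·16+13=125≡21 → V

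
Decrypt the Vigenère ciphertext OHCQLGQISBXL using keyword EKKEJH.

Repeat the key across the ciphertext: EKKEJHEKKEJH
O(14)−E(4): 10 → K
H(7)−K(10): -3≡23 → X
C(2)−K(10): -8≡18 → S
Q(16)−E(4): 12 → M
L(11)−J(9): 2 → C
G(6)−H(7): -1≡25 → Z
Q(16)−E(4): 12 → M
I(8)−K(10): -2≡24 → Y
S(18)−K(10): 8 → I
B(1)−E(4): -3≡23 → X
X(23)−J(9): 14 → O
L(11)−H(7): 4 → E

KXSMCZMYIXOE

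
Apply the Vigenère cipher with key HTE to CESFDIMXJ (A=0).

JXWMWMTQN

Repeat the key across the message: HTEHTEHTE
C(2)+H(7): 9 → J
E(4)+T(19): 23 → X
S(18)+E(4): 22 → W
F(5)+H(7): 12 → M
D(3)+T(19): 22 → W
I(8)+E(4): 12 → M
M(12)+H(7): 19 → T
X(23)+T(19): 42≡16 → Q
J(9)+E(4): 13 → N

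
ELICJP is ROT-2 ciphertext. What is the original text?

E(4): 4−2=2 → C
L(11): 11−2=9 → J
I(8): 8−2=6 → G
C(2): 2−2=0 → A
J(9): 9−2=7 → H
P(15): 15−2=13 → N

CJGAHN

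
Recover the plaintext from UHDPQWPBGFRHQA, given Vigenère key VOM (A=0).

Repeat the key across the ciphertext: VOMVOMVOMVOMVO
U(20)−V(21): -1≡25 → Z
H(7)−O(14): -7≡19 → T
D(3)−M(12): -9≡17 → R
P(15)−V(21): -6≡20 → U
Q(16)−O(14): 2 → C
W(22)−M(12): 10 → K
P(15)−V(21): -6≡20 → U
B(1)−O(14): -13≡13 → N
G(6)−M(12): -6≡20 → U
F(5)−V(21): -16≡10 → K
R(17)−O(14): 3 → D
H(7)−M(12): -5≡21 → V
Q(16)−V(21): -5≡21 → V
A(0)−O(14): -14≡12 → M

ZTRUCKUNUKDVVM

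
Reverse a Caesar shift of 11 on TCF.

IRU

T(19): 19−11=8 → I
C(2): 2−11=-9≡17 → R
F(5): 5−11=-6≡20 → U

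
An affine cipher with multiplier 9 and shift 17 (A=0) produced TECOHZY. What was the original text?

GNHRWYV

The inverse of 9 mod 26 is 3, since 9·3=27≡1. Apply D(y)=3·(y−17) mod 26:
T(19): 3·(19−17)=6 → G
E(4): 3·(4−17)=-39≡13 → N
C(2): 3·(2−17)=-45≡7 → H
O(14): 3·(14−17)=-9≡17 → R
H(7): 3·(7−17)=-30≡22 → W
Z(25): 3·(25−17)=24 → Y
Y(24): 3·(24−17)=21 → V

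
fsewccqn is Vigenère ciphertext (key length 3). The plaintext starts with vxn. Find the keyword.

Subtract each crib letter from the matching ciphertext letter (mod 26):
f(5)−v(21)=-16≡10 → k
s(18)−x(23)=-5≡21 → v
e(4)−n(13)=-9≡17 → r

kvr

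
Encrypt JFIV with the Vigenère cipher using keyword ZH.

IMHC

Repeat the key across the message: ZHZH
J(9)+Z(25): 34≡8 → I
F(5)+H(7): 12 → M
I(8)+Z(25): 33≡7 → H
V(21)+H(7): 28≡2 → C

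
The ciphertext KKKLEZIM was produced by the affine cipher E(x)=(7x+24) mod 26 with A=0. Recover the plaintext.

The inverse of 7 mod 26 is 15, since 7·15=105≡1. Apply D(y)=15·(y−24) mod 26:
K(10): 15·(10−24)=-210≡24 → Y
K(10): 15·(10−24)=-210≡24 → Y
K(10): 15·(10−24)=-210≡24 → Y
L(11): 15·(11−24)=-195≡13 → N
E(4): 15·(4−24)=-300≡12 → M
Z(25): 15·(25−24)=15 → P
I(8): 15·(8−24)=-240≡20 → U
M(12): 15·(12−24)=-180≡2 → C

YYYNMPUC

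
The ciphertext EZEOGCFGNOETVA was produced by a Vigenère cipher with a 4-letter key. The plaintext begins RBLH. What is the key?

NYTH

Subtract each crib letter from the matching ciphertext letter (mod 26):
E(4)−R(17)=-13≡13 → N
Z(25)−B(1)=24 → Y
E(4)−L(11)=-7≡19 → T
O(14)−H(7)=7 → H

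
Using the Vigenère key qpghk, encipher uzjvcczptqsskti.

Repeat the key across the message: qpghkqpghkqpghk
u(20)+q(16): 36≡10 → k
z(25)+p(15): 40≡14 → o
j(9)+g(6): 15 → p
v(21)+h(7): 28≡2 → c
c(2)+k(10): 12 → m
c(2)+q(16): 18 → s
z(25)+p(15): 40≡14 → o
p(15)+g(6): 21 → v
t(19)+h(7): 26≡0 → a
q(16)+k(10): 26≡0 → a
s(18)+q(16): 34≡8 → i
s(18)+p(15): 33≡7 → h
k(10)+g(6): 16 → q
t(19)+h(7): 26≡0 → a
i(8)+k(10): 18 → s

kopcmsovaaihqas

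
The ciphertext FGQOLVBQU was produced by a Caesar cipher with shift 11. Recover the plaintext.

F(5): 5−11=-6≡20 → U
G(6): 6−11=-5≡21 → V
Q(16): 16−11=5 → F
O(14): 14−11=3 → D
L(11): 11−11=0 → A
V(21): 21−11=10 → K
B(1): 1−11=-10≡16 → Q
Q(16): 16−11=5 → F
U(20): 20−11=9 → J

UVFDAKQFJ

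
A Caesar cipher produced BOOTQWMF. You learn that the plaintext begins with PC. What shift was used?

12

From the crib: B(1)−P(15)=-14≡12, so the shift is 12.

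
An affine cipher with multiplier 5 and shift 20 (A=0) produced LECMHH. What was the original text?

The inverse of 5 mod 26 is 21, since 5·21=105≡1. Apply D(y)=21·(y−20) mod 26:
L(11): 21·(11−20)=-189≡19 → T
E(4): 21·(4−20)=-336≡2 → C
C(2): 21·(2−20)=-378≡12 → M
M(12): 21·(12−20)=-168≡14 → O
H(7): 21·(7−20)=-273≡13 → N
H(7): 21·(7−20)=-273≡13 → N

TCMONN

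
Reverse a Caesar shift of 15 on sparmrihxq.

dalcxctsib

s(18): 18−15=3 → d
p(15): 15−15=0 → a
a(0): 0−15=-15≡11 → l
r(17): 17−15=2 → c
m(12): 12−15=-3≡23 → x
r(17): 17−15=2 → c
i(8): 8−15=-7≡19 → t
h(7): 7−15=-8≡18 → s
x(23): 23−15=8 → i
q(16): 16−15=1 → b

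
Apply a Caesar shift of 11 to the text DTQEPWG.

OEBPAHR

D(3): 3+11=14 → O
T(19): 19+11=30≡4 → E
Q(16): 16+11=27≡1 → B
E(4): 4+11=15 → P
P(15): 15+11=26≡0 → A
W(22): 22+11=33≡7 → H
G(6): 6+11=17 → R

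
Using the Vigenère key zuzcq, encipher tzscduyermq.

Repeat the key across the message: zuzcqzuzcqz
t(19)+z(25): 44≡18 → s
z(25)+u(20): 45≡19 → t
s(18)+z(25): 43≡17 → r
c(2)+c(2): 4 → e
d(3)+q(16): 19 → t
u(20)+z(25): 45≡19 → t
y(24)+u(20): 44≡18 → s
e(4)+z(25): 29≡3 → d
r(17)+c(2): 19 → t
m(12)+q(16): 28≡2 → c
q(16)+z(25): 41≡15 → p

strettsdtcp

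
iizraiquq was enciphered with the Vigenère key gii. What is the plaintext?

Repeat the key across the ciphertext: giigiigii
i(8)−g(6): 2 → c
i(8)−i(8): 0 → a
z(25)−i(8): 17 → r
r(17)−g(6): 11 → l
a(0)−i(8): -8≡18 → s
i(8)−i(8): 0 → a
q(16)−g(6): 10 → k
u(20)−i(8): 12 → m
q(16)−i(8): 8 → i

carlsakmi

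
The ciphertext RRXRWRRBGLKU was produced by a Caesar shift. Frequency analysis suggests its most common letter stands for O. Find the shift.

3

The most frequent ciphertext letter is R (appears 5 times).
R is position 17; O is position 14.
Shift = 3.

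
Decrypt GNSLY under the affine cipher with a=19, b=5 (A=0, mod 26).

LKNOB

The inverse of 19 mod 26 is 11, since 19·11=209≡1. Apply D(y)=11·(y−5) mod 26:
G(6): 11·(6−5)=11 → L
N(13): 11·(13−5)=88≡10 → K
S(18): 11·(18−5)=143≡13 → N
L(11): 11·(11−5)=66≡14 → O
Y(24): 11·(24−5)=209≡1 → B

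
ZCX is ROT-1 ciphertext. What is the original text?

YBW

Z(25): 25−1=24 → Y
C(2): 2−1=1 → B
X(23): 23−1=22 → W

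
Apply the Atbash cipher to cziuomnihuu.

xarflnmrsff

c(2) → x(23)
z(25) → a(0)
i(8) → r(17)
u(20) → f(5)
o(14) → l(11)
m(12) → n(13)
n(13) → m(12)
i(8) → r(17)
h(7) → s(18)
u(20) → f(5)
u(20) → f(5)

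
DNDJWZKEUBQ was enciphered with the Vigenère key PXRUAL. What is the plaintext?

OQMPWOVHDHQ

Repeat the key across the ciphertext: PXRUALPXRUA
D(3)−P(15): -12≡14 → O
N(13)−X(23): -10≡16 → Q
D(3)−R(17): -14≡12 → M
J(9)−U(20): -11≡15 → P
W(22)−A(0): 22 → W
Z(25)−L(11): 14 → O
K(10)−P(15): -5≡21 → V
E(4)−X(23): -19≡7 → H
U(20)−R(17): 3 → D
B(1)−U(20): -19≡7 → H
Q(16)−A(0): 16 → Q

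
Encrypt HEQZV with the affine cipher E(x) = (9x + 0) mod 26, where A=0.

LKORH

H(7): 9·7+0=63≡11 → L
E(4): 9·4+0=36≡10 → K
Q(16): 9·16+0=144≡14 → O
Z(25): 9·25+0=225≡17 → R
V(21): 9·21+0=189≡7 → H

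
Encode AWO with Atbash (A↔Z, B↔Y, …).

ZDL

A(0) → Z(25)
W(22) → D(3)
O(14) → L(11)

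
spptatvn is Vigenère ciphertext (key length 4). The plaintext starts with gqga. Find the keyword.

mzjt

Subtract each crib letter from the matching ciphertext letter (mod 26):
s(18)−g(6)=12 → m
p(15)−q(16)=-1≡25 → z
p(15)−g(6)=9 → j
t(19)−a(0)=19 → t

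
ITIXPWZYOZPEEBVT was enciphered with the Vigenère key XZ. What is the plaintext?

LULYSXCZRASFHCYU

Repeat the key across the ciphertext: XZXZXZXZXZXZXZXZ
I(8)−X(23): -15≡11 → L
T(19)−Z(25): -6≡20 → U
I(8)−X(23): -15≡11 → L
X(23)−Z(25): -2≡24 → Y
P(15)−X(23): -8≡18 → S
W(22)−Z(25): -3≡23 → X
Z(25)−X(23): 2 → C
Y(24)−Z(25): -1≡25 → Z
O(14)−X(23): -9≡17 → R
Z(25)−Z(25): 0 → A
P(15)−X(23): -8≡18 → S
E(4)−Z(25): -21≡5 → F
E(4)−X(23): -19≡7 → H
B(1)−Z(25): -24≡2 → C
V(21)−X(23): -2≡24 → Y
T(19)−Z(25): -6≡20 → U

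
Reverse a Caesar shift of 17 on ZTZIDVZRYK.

ICIRMEIAHT

Z(25): 25−17=8 → I
T(19): 19−17=2 → C
Z(25): 25−17=8 → I
I(8): 8−17=-9≡17 → R
D(3): 3−17=-14≡12 → M
V(21): 21−17=4 → E
Z(25): 25−17=8 → I
R(17): 17−17=0 → A
Y(24): 24−17=7 → H
K(10): 10−17=-7≡19 → T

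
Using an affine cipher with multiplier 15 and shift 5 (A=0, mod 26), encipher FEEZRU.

CNNQAT

F(5): 15·5+5=80≡2 → C
E(4): 15·4+5=65≡13 → N
E(4): 15·4+5=65≡13 → N
Z(25): 15·25+5=380≡16 → Q
R(17): 15·17+5=260≡0 → A
U(20): 15·20+5=305≡19 → T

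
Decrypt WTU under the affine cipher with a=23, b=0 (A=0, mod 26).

The inverse of 23 mod 26 is 17, since 23·17=391≡1. Apply D(y)=17·(y−0) mod 26:
W(22): 17·(22−0)=374≡10 → K
T(19): 17·(19−0)=323≡11 → L
U(20): 17·(20−0)=340≡2 → C

KLC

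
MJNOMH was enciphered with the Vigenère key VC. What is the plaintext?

Repeat the key across the ciphertext: VCVCVC
M(12)−V(21): -9≡17 → R
J(9)−C(2): 7 → H
N(13)−V(21): -8≡18 → S
O(14)−C(2): 12 → M
M(12)−V(21): -9≡17 → R
H(7)−C(2): 5 → F

RHSMRF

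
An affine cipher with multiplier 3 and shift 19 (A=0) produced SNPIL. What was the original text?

RYQFG

The inverse of 3 mod 26 is 9, since 3·9=27≡1. Apply D(y)=9·(y−19) mod 26:
S(18): 9·(18−19)=-9≡17 → R
N(13): 9·(13−19)=-54≡24 → Y
P(15): 9·(15−19)=-36≡16 → Q
I(8): 9·(8−19)=-99≡5 → F
L(11): 9·(11−19)=-72≡6 → G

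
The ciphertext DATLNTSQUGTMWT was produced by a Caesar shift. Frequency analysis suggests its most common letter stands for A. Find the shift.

19

The most frequent ciphertext letter is T (appears 4 times).
T is position 19; A is position 0.
Shift = 19.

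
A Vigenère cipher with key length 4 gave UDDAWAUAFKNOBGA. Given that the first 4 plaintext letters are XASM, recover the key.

XDLO

Subtract each crib letter from the matching ciphertext letter (mod 26):
U(20)−X(23)=-3≡23 → X
D(3)−A(0)=3 → D
D(3)−S(18)=-15≡11 → L
A(0)−M(12)=-12≡14 → O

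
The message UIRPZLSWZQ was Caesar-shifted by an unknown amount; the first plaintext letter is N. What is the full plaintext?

From the crib: U(20)−N(13)=7, so the shift is 7.
Subtract 7 from each ciphertext letter:
U(20): 20−7=13 → N
I(8): 8−7=1 → B
R(17): 17−7=10 → K
P(15): 15−7=8 → I
Z(25): 25−7=18 → S
L(11): 11−7=4 → E
S(18): 18−7=11 → L
W(22): 22−7=15 → P
Z(25): 25−7=18 → S
Q(16): 16−7=9 → J

NBKISELPSJ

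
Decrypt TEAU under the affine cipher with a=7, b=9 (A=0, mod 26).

UDVJ

The inverse of 7 mod 26 is 15, since 7·15=105≡1. Apply D(y)=15·(y−9) mod 26:
T(19): 15·(19−9)=150≡20 → U
E(4): 15·(4−9)=-75≡3 → D
A(0): 15·(0−9)=-135≡21 → V
U(20): 15·(20−9)=165≡9 → J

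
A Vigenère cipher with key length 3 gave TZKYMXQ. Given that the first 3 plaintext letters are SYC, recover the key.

BBI

Subtract each crib letter from the matching ciphertext letter (mod 26):
T(19)−S(18)=1 → B
Z(25)−Y(24)=1 → B
K(10)−C(2)=8 → I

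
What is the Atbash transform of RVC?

R(17) → I(8)
V(21) → E(4)
C(2) → X(23)

IEX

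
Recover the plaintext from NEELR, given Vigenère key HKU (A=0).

Repeat the key across the ciphertext: HKUHK
N(13)−H(7): 6 → G
E(4)−K(10): -6≡20 → U
E(4)−U(20): -16≡10 → K
L(11)−H(7): 4 → E
R(17)−K(10): 7 → H

GUKEH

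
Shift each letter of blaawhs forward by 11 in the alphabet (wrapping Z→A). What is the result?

mwllhsd

b(1): 1+11=12 → m
l(11): 11+11=22 → w
a(0): 0+11=11 → l
a(0): 0+11=11 → l
w(22): 22+11=33≡7 → h
h(7): 7+11=18 → s
s(18): 18+11=29≡3 → d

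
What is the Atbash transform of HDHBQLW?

SWSYJOD

H(7) → S(18)
D(3) → W(22)
H(7) → S(18)
B(1) → Y(24)
Q(16) → J(9)
L(11) → O(14)
W(22) → D(3)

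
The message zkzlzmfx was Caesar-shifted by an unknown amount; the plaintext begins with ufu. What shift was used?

5

From the crib: z(25)−u(20)=5, so the shift is 5.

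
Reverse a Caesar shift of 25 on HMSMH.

H(7): 7−25=-18≡8 → I
M(12): 12−25=-13≡13 → N
S(18): 18−25=-7≡19 → T
M(12): 12−25=-13≡13 → N
H(7): 7−25=-18≡8 → I

INTNI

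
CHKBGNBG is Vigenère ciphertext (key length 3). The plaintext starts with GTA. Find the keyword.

Subtract each crib letter from the matching ciphertext letter (mod 26):
C(2)−G(6)=-4≡22 → W
H(7)−T(19)=-12≡14 → O
K(10)−A(0)=10 → K

WOK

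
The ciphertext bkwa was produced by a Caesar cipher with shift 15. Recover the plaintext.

mvhl

b(1): 1−15=-14≡12 → m
k(10): 10−15=-5≡21 → v
w(22): 22−15=7 → h
a(0): 0−15=-15≡11 → l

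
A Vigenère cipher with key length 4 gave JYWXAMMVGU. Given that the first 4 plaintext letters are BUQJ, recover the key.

Subtract each crib letter from the matching ciphertext letter (mod 26):
J(9)−B(1)=8 → I
Y(24)−U(20)=4 → E
W(22)−Q(16)=6 → G
X(23)−J(9)=14 → O

IEGO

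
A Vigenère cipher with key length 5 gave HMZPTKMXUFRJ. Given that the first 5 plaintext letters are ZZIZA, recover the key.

INRQT

Subtract each crib letter from the matching ciphertext letter (mod 26):
H(7)−Z(25)=-18≡8 → I
M(12)−Z(25)=-13≡13 → N
Z(25)−I(8)=17 → R
P(15)−Z(25)=-10≡16 → Q
T(19)−A(0)=19 → T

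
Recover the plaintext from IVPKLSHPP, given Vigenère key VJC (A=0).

NMNPCQMGN

Repeat the key across the ciphertext: VJCVJCVJC
I(8)−V(21): -13≡13 → N
V(21)−J(9): 12 → M
P(15)−C(2): 13 → N
K(10)−V(21): -11≡15 → P
L(11)−J(9): 2 → C
S(18)−C(2): 16 → Q
H(7)−V(21): -14≡12 → M
P(15)−J(9): 6 → G
P(15)−C(2): 13 → N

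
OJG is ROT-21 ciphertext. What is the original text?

O(14): 14−21=-7≡19 → T
J(9): 9−21=-12≡14 → O
G(6): 6−21=-15≡11 → L

TOL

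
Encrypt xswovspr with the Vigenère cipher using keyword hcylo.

Repeat the key across the message: hcylohcy
x(23)+h(7): 30≡4 → e
s(18)+c(2): 20 → u
w(22)+y(24): 46≡20 → u
o(14)+l(11): 25 → z
v(21)+o(14): 35≡9 → j
s(18)+h(7): 25 → z
p(15)+c(2): 17 → r
r(17)+y(24): 41≡15 → p

euuzjzrp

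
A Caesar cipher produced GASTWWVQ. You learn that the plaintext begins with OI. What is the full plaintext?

OIABEEDY

From the crib: G(6)−O(14)=-8≡18, so the shift is 18.
Subtract 18 from each ciphertext letter:
G(6): 6−18=-12≡14 → O
A(0): 0−18=-18≡8 → I
S(18): 18−18=0 → A
T(19): 19−18=1 → B
W(22): 22−18=4 → E
W(22): 22−18=4 → E
V(21): 21−18=3 → D
Q(16): 16−18=-2≡24 → Y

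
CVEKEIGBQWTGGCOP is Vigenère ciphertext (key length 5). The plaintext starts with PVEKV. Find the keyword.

NAAAJ

Subtract each crib letter from the matching ciphertext letter (mod 26):
C(2)−P(15)=-13≡13 → N
V(21)−V(21)=0 → A
E(4)−E(4)=0 → A
K(10)−K(10)=0 → A
E(4)−V(21)=-17≡9 → J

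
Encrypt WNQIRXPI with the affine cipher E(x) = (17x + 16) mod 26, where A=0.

ADCWTRLW

W(22): 17·22+16=390≡0 → A
N(13): 17·13+16=237≡3 → D
Q(16): 17·16+16=288≡2 → C
I(8): 17·8+16=152≡22 → W
R(17): 17·17+16=305≡19 → T
X(23): 17·23+16=407≡17 → R
P(15): 17·15+16=271≡11 → L
I(8): 17·8+16=152≡22 → W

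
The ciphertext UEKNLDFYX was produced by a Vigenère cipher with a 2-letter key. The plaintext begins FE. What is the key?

PA

Subtract each crib letter from the matching ciphertext letter (mod 26):
U(20)−F(5)=15 → P
E(4)−E(4)=0 → A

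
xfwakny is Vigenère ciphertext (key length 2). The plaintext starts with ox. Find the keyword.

Subtract each crib letter from the matching ciphertext letter (mod 26):
x(23)−o(14)=9 → j
f(5)−x(23)=-18≡8 → i

ji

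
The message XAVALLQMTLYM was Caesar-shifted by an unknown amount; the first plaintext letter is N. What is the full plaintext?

From the crib: X(23)−N(13)=10, so the shift is 10.
Subtract 10 from each ciphertext letter:
X(23): 23−10=13 → N
A(0): 0−10=-10≡16 → Q
V(21): 21−10=11 → L
A(0): 0−10=-10≡16 → Q
L(11): 11−10=1 → B
L(11): 11−10=1 → B
Q(16): 16−10=6 → G
M(12): 12−10=2 → C
T(19): 19−10=9 → J
L(11): 11−10=1 → B
Y(24): 24−10=14 → O
M(12): 12−10=2 → C

NQLQBBGCJBOC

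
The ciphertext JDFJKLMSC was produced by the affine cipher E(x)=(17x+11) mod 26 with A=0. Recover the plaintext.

The inverse of 17 mod 26 is 23, since 17·23=391≡1. Apply D(y)=23·(y−11) mod 26:
J(9): 23·(9−11)=-46≡6 → G
D(3): 23·(3−11)=-184≡24 → Y
F(5): 23·(5−11)=-138≡18 → S
J(9): 23·(9−11)=-46≡6 → G
K(10): 23·(10−11)=-23≡3 → D
L(11): 23·(11−11)=0 → A
M(12): 23·(12−11)=23 → X
S(18): 23·(18−11)=161≡5 → F
C(2): 23·(2−11)=-207≡1 → B

GYSGDAXFB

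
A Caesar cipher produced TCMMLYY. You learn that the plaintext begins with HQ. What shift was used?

From the crib: T(19)−H(7)=12, so the shift is 12.

12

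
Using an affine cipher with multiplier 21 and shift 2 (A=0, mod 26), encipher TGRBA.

T(19): 21·19+2=401≡11 → L
G(6): 21·6+2=128≡24 → Y
R(17): 21·17+2=359≡21 → V
B(1): 21·1+2=23 → X
A(0): 21·0+2=2 → C

LYVXC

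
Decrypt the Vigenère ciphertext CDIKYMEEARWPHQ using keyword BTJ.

BKZJFDDLRQDGGX

Repeat the key across the ciphertext: BTJBTJBTJBTJBT
C(2)−B(1): 1 → B
D(3)−T(19): -16≡10 → K
I(8)−J(9): -1≡25 → Z
K(10)−B(1): 9 → J
Y(24)−T(19): 5 → F
M(12)−J(9): 3 → D
E(4)−B(1): 3 → D
E(4)−T(19): -15≡11 → L
A(0)−J(9): -9≡17 → R
R(17)−B(1): 16 → Q
W(22)−T(19): 3 → D
P(15)−J(9): 6 → G
H(7)−B(1): 6 → G
Q(16)−T(19): -3≡23 → X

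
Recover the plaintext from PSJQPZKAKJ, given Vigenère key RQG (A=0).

YCDZZTTKES

Repeat the key across the ciphertext: RQGRQGRQGR
P(15)−R(17): -2≡24 → Y
S(18)−Q(16): 2 → C
J(9)−G(6): 3 → D
Q(16)−R(17): -1≡25 → Z
P(15)−Q(16): -1≡25 → Z
Z(25)−G(6): 19 → T
K(10)−R(17): -7≡19 → T
A(0)−Q(16): -16≡10 → K
K(10)−G(6): 4 → E
J(9)−R(17): -8≡18 → S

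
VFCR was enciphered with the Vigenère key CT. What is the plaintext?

TMAY

Repeat the key across the ciphertext: CTCT
V(21)−C(2): 19 → T
F(5)−T(19): -14≡12 → M
C(2)−C(2): 0 → A
R(17)−T(19): -2≡24 → Y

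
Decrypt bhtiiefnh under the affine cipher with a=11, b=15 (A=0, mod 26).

ueyxxzsoe

The inverse of 11 mod 26 is 19, since 11·19=209≡1. Apply D(y)=19·(y−15) mod 26:
b(1): 19·(1−15)=-266≡20 → u
h(7): 19·(7−15)=-152≡4 → e
t(19): 19·(19−15)=76≡24 → y
i(8): 19·(8−15)=-133≡23 → x
i(8): 19·(8−15)=-133≡23 → x
e(4): 19·(4−15)=-209≡25 → z
f(5): 19·(5−15)=-190≡18 → s
n(13): 19·(13−15)=-38≡14 → o
h(7): 19·(7−15)=-152≡4 → e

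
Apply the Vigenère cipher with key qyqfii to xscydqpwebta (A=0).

Repeat the key across the message: qyqfiiqyqfii
x(23)+q(16): 39≡13 → n
s(18)+y(24): 42≡16 → q
c(2)+q(16): 18 → s
y(24)+f(5): 29≡3 → d
d(3)+i(8): 11 → l
q(16)+i(8): 24 → y
p(15)+q(16): 31≡5 → f
w(22)+y(24): 46≡20 → u
e(4)+q(16): 20 → u
b(1)+f(5): 6 → g
t(19)+i(8): 27≡1 → b
a(0)+i(8): 8 → i

nqsdlyfuugbi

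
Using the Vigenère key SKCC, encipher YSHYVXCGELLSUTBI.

QCJANHEIWVNUMDDK

Repeat the key across the message: SKCCSKCCSKCCSKCC
Y(24)+S(18): 42≡16 → Q
S(18)+K(10): 28≡2 → C
H(7)+C(2): 9 → J
Y(24)+C(2): 26≡0 → A
V(21)+S(18): 39≡13 → N
X(23)+K(10): 33≡7 → H
C(2)+C(2): 4 → E
G(6)+C(2): 8 → I
E(4)+S(18): 22 → W
L(11)+K(10): 21 → V
L(11)+C(2): 13 → N
S(18)+C(2): 20 → U
U(20)+S(18): 38≡12 → M
T(19)+K(10): 29≡3 → D
B(1)+C(2): 3 → D
I(8)+C(2): 10 → K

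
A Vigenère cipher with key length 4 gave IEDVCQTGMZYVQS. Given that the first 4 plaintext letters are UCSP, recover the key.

Subtract each crib letter from the matching ciphertext letter (mod 26):
I(8)−U(20)=-12≡14 → O
E(4)−C(2)=2 → C
D(3)−S(18)=-15≡11 → L
V(21)−P(15)=6 → G

OCLG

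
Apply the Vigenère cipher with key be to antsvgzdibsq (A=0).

bruwwkahjftu

Repeat the key across the message: bebebebebebe
a(0)+b(1): 1 → b
n(13)+e(4): 17 → r
t(19)+b(1): 20 → u
s(18)+e(4): 22 → w
v(21)+b(1): 22 → w
g(6)+e(4): 10 → k
z(25)+b(1): 26≡0 → a
d(3)+e(4): 7 → h
i(8)+b(1): 9 → j
b(1)+e(4): 5 → f
s(18)+b(1): 19 → t
q(16)+e(4): 20 → u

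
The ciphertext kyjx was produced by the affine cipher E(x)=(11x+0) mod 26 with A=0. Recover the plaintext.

iopv

The inverse of 11 mod 26 is 19, since 11·19=209≡1. Apply D(y)=19·(y−0) mod 26:
k(10): 19·(10−0)=190≡8 → i
y(24): 19·(24−0)=456≡14 → o
j(9): 19·(9−0)=171≡15 → p
x(23): 19·(23−0)=437≡21 → v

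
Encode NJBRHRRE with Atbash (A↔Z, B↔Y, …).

MQYISIIV

N(13) → M(12)
J(9) → Q(16)
B(1) → Y(24)
R(17) → I(8)
H(7) → S(18)
R(17) → I(8)
R(17) → I(8)
E(4) → V(21)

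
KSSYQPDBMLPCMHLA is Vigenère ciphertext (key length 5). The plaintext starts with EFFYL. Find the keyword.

Subtract each crib letter from the matching ciphertext letter (mod 26):
K(10)−E(4)=6 → G
S(18)−F(5)=13 → N
S(18)−F(5)=13 → N
Y(24)−Y(24)=0 → A
Q(16)−L(11)=5 → F

GNNAF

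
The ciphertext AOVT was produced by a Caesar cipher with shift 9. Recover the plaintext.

RFMK

A(0): 0−9=-9≡17 → R
O(14): 14−9=5 → F
V(21): 21−9=12 → M
T(19): 19−9=10 → K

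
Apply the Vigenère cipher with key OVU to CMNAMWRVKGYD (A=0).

Repeat the key across the message: OVUOVUOVUOVU
C(2)+O(14): 16 → Q
M(12)+V(21): 33≡7 → H
N(13)+U(20): 33≡7 → H
A(0)+O(14): 14 → O
M(12)+V(21): 33≡7 → H
W(22)+U(20): 42≡16 → Q
R(17)+O(14): 31≡5 → F
V(21)+V(21): 42≡16 → Q
K(10)+U(20): 30≡4 → E
G(6)+O(14): 20 → U
Y(24)+V(21): 45≡19 → T
D(3)+U(20): 23 → X

QHHOHQFQEUTX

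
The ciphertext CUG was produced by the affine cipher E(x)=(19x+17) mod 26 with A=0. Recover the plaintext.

RHJ

The inverse of 19 mod 26 is 11, since 19·11=209≡1. Apply D(y)=11·(y−17) mod 26:
C(2): 11·(2−17)=-165≡17 → R
U(20): 11·(20−17)=33≡7 → H
G(6): 11·(6−17)=-121≡9 → J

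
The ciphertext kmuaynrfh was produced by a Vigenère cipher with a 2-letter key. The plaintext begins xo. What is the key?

ny

Subtract each crib letter from the matching ciphertext letter (mod 26):
k(10)−x(23)=-13≡13 → n
m(12)−o(14)=-2≡24 → y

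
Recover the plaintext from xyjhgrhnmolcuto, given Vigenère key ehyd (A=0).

Repeat the key across the ciphertext: ehydehydehydehy
x(23)−e(4): 19 → t
y(24)−h(7): 17 → r
j(9)−y(24): -15≡11 → l
h(7)−d(3): 4 → e
g(6)−e(4): 2 → c
r(17)−h(7): 10 → k
h(7)−y(24): -17≡9 → j
n(13)−d(3): 10 → k
m(12)−e(4): 8 → i
o(14)−h(7): 7 → h
l(11)−y(24): -13≡13 → n
c(2)−d(3): -1≡25 → z
u(20)−e(4): 16 → q
t(19)−h(7): 12 → m
o(14)−y(24): -10≡16 → q

trleckjkihnzqmq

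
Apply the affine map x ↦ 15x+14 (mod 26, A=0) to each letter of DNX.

HBV

D(3): 15·3+14=59≡7 → H
N(13): 15·13+14=209≡1 → B
X(23): 15·23+14=359≡21 → V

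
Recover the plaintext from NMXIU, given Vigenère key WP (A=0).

Repeat the key across the ciphertext: WPWPW
N(13)−W(22): -9≡17 → R
M(12)−P(15): -3≡23 → X
X(23)−W(22): 1 → B
I(8)−P(15): -7≡19 → T
U(20)−W(22): -2≡24 → Y

RXBTY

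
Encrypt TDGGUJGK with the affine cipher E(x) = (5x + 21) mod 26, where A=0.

T(19): 5·19+21=116≡12 → M
D(3): 5·3+21=36≡10 → K
G(6): 5·6+21=51≡25 → Z
G(6): 5·6+21=51≡25 → Z
U(20): 5·20+21=121≡17 → R
J(9): 5·9+21=66≡14 → O
G(6): 5·6+21=51≡25 → Z
K(10): 5·10+21=71≡19 → T

MKZZROZT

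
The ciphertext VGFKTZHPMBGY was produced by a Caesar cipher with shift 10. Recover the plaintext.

LWVAJPXFCRWO

V(21): 21−10=11 → L
G(6): 6−10=-4≡22 → W
F(5): 5−10=-5≡21 → V
K(10): 10−10=0 → A
T(19): 19−10=9 → J
Z(25): 25−10=15 → P
H(7): 7−10=-3≡23 → X
P(15): 15−10=5 → F
M(12): 12−10=2 → C
B(1): 1−10=-9≡17 → R
G(6): 6−10=-4≡22 → W
Y(24): 24−10=14 → O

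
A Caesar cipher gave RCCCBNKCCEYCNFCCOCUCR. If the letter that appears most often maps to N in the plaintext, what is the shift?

The most frequent ciphertext letter is C (appears 10 times).
C is position 2; N is position 13.
Shift = -11≡15.

15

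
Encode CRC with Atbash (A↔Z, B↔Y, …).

C(2) → X(23)
R(17) → I(8)
C(2) → X(23)

XIX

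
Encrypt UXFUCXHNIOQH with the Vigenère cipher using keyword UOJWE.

Repeat the key across the message: UOJWEUOJWEUO
U(20)+U(20): 40≡14 → O
X(23)+O(14): 37≡11 → L
F(5)+J(9): 14 → O
U(20)+W(22): 42≡16 → Q
C(2)+E(4): 6 → G
X(23)+U(20): 43≡17 → R
H(7)+O(14): 21 → V
N(13)+J(9): 22 → W
I(8)+W(22): 30≡4 → E
O(14)+E(4): 18 → S
Q(16)+U(20): 36≡10 → K
H(7)+O(14): 21 → V

OLOQGRVWESKV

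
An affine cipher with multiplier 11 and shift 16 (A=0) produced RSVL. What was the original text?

TMRJ

The inverse of 11 mod 26 is 19, since 11·19=209≡1. Apply D(y)=19·(y−16) mod 26:
R(17): 19·(17−16)=19 → T
S(18): 19·(18−16)=38≡12 → M
V(21): 19·(21−16)=95≡17 → R
L(11): 19·(11−16)=-95≡9 → J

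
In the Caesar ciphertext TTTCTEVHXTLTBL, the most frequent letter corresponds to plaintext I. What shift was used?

The most frequent ciphertext letter is T (appears 6 times).
T is position 19; I is position 8.
Shift = 11.

11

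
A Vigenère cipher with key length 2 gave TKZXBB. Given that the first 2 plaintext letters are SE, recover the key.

Subtract each crib letter from the matching ciphertext letter (mod 26):
T(19)−S(18)=1 → B
K(10)−E(4)=6 → G

BG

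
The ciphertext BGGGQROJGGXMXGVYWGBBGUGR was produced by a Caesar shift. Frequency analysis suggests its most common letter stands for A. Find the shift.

The most frequent ciphertext letter is G (appears 9 times).
G is position 6; A is position 0.
Shift = 6.

6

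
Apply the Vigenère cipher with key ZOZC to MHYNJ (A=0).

LVXPI

Repeat the key across the message: ZOZCZ
M(12)+Z(25): 37≡11 → L
H(7)+O(14): 21 → V
Y(24)+Z(25): 49≡23 → X
N(13)+C(2): 15 → P
J(9)+Z(25): 34≡8 → I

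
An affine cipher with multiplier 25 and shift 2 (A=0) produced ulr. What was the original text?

The inverse of 25 mod 26 is 25, since 25·25=625≡1. Apply D(y)=25·(y−2) mod 26:
u(20): 25·(20−2)=450≡8 → i
l(11): 25·(11−2)=225≡17 → r
r(17): 25·(17−2)=375≡11 → l

irl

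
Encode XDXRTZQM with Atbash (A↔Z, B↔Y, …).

X(23) → C(2)
D(3) → W(22)
X(23) → C(2)
R(17) → I(8)
T(19) → G(6)
Z(25) → A(0)
Q(16) → J(9)
M(12) → N(13)

CWCIGAJN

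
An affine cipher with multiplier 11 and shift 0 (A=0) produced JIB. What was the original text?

PWT

The inverse of 11 mod 26 is 19, since 11·19=209≡1. Apply D(y)=19·(y−0) mod 26:
J(9): 19·(9−0)=171≡15 → P
I(8): 19·(8−0)=152≡22 → W
B(1): 19·(1−0)=19 → T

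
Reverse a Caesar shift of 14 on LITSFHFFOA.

XUFERTRRAM

L(11): 11−14=-3≡23 → X
I(8): 8−14=-6≡20 → U
T(19): 19−14=5 → F
S(18): 18−14=4 → E
F(5): 5−14=-9≡17 → R
H(7): 7−14=-7≡19 → T
F(5): 5−14=-9≡17 → R
F(5): 5−14=-9≡17 → R
O(14): 14−14=0 → A
A(0): 0−14=-14≡12 → M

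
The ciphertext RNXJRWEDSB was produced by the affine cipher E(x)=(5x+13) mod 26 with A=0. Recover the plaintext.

GACUGHTYBI

The inverse of 5 mod 26 is 21, since 5·21=105≡1. Apply D(y)=21·(y−13) mod 26:
R(17): 21·(17−13)=84≡6 → G
N(13): 21·(13−13)=0 → A
X(23): 21·(23−13)=210≡2 → C
J(9): 21·(9−13)=-84≡20 → U
R(17): 21·(17−13)=84≡6 → G
W(22): 21·(22−13)=189≡7 → H
E(4): 21·(4−13)=-189≡19 → T
D(3): 21·(3−13)=-210≡24 → Y
S(18): 21·(18−13)=105≡1 → B
B(1): 21·(1−13)=-252≡8 → I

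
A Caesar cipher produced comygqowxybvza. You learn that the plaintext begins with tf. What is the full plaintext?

tfdpxhfnopsmqr

From the crib: c(2)−t(19)=-17≡9, so the shift is 9.
Subtract 9 from each ciphertext letter:
c(2): 2−9=-7≡19 → t
o(14): 14−9=5 → f
m(12): 12−9=3 → d
y(24): 24−9=15 → p
g(6): 6−9=-3≡23 → x
q(16): 16−9=7 → h
o(14): 14−9=5 → f
w(22): 22−9=13 → n
x(23): 23−9=14 → o
y(24): 24−9=15 → p
b(1): 1−9=-8≡18 → s
v(21): 21−9=12 → m
z(25): 25−9=16 → q
a(0): 0−9=-9≡17 → r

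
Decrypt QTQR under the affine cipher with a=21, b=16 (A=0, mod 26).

The inverse of 21 mod 26 is 5, since 21·5=105≡1. Apply D(y)=5·(y−16) mod 26:
Q(16): 5·(16−16)=0 → A
T(19): 5·(19−16)=15 → P
Q(16): 5·(16−16)=0 → A
R(17): 5·(17−16)=5 → F

APAF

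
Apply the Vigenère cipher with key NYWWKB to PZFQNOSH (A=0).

Repeat the key across the message: NYWWKBNY
P(15)+N(13): 28≡2 → C
Z(25)+Y(24): 49≡23 → X
F(5)+W(22): 27≡1 → B
Q(16)+W(22): 38≡12 → M
N(13)+K(10): 23 → X
O(14)+B(1): 15 → P
S(18)+N(13): 31≡5 → F
H(7)+Y(24): 31≡5 → F

CXBMXPFF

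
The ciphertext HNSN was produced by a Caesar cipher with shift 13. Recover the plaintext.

H(7): 7−13=-6≡20 → U
N(13): 13−13=0 → A
S(18): 18−13=5 → F
N(13): 13−13=0 → A

UAFA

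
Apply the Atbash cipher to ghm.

tsn

g(6) → t(19)
h(7) → s(18)
m(12) → n(13)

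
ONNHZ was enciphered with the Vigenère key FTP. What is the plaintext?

Repeat the key across the ciphertext: FTPFT
O(14)−F(5): 9 → J
N(13)−T(19): -6≡20 → U
N(13)−P(15): -2≡24 → Y
H(7)−F(5): 2 → C
Z(25)−T(19): 6 → G

JUYCG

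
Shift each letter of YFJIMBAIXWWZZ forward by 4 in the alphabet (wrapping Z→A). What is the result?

Y(24): 24+4=28≡2 → C
F(5): 5+4=9 → J
J(9): 9+4=13 → N
I(8): 8+4=12 → M
M(12): 12+4=16 → Q
B(1): 1+4=5 → F
A(0): 0+4=4 → E
I(8): 8+4=12 → M
X(23): 23+4=27≡1 → B
W(22): 22+4=26≡0 → A
W(22): 22+4=26≡0 → A
Z(25): 25+4=29≡3 → D
Z(25): 25+4=29≡3 → D

CJNMQFEMBAADD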